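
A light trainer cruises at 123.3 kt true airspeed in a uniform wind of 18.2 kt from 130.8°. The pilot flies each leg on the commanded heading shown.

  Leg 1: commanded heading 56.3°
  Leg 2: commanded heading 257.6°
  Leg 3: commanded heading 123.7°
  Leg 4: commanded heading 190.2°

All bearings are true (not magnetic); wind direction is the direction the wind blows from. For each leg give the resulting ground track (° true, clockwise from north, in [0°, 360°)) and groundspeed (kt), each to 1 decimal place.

Leg 1: track=47.9°, groundspeed=119.7 kt
Leg 2: track=263.8°, groundspeed=135.0 kt
Leg 3: track=122.5°, groundspeed=105.3 kt
Leg 4: track=198.0°, groundspeed=115.1 kt

Leg 1: heading 56.3°; drift -8.4° → track 47.9°, groundspeed 119.7 kt
Leg 2: heading 257.6°; drift +6.2° → track 263.8°, groundspeed 135.0 kt
Leg 3: heading 123.7°; drift -1.2° → track 122.5°, groundspeed 105.3 kt
Leg 4: heading 190.2°; drift +7.8° → track 198.0°, groundspeed 115.1 kt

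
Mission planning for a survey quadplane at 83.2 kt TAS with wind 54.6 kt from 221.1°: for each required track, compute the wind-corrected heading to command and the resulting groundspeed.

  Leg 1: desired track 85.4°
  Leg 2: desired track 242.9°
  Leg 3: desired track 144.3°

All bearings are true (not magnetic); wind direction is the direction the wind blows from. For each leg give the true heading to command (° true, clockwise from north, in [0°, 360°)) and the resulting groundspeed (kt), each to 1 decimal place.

Leg 1: heading=112.7°, groundspeed=113.0 kt
Leg 2: heading=228.8°, groundspeed=30.0 kt
Leg 3: heading=184.0°, groundspeed=51.5 kt

Leg 1: desired track 85.4°; wind correction +27.3° → command heading 112.7°, groundspeed 113.0 kt
Leg 2: desired track 242.9°; wind correction -14.1° → command heading 228.8°, groundspeed 30.0 kt
Leg 3: desired track 144.3°; wind correction +39.7° → command heading 184.0°, groundspeed 51.5 kt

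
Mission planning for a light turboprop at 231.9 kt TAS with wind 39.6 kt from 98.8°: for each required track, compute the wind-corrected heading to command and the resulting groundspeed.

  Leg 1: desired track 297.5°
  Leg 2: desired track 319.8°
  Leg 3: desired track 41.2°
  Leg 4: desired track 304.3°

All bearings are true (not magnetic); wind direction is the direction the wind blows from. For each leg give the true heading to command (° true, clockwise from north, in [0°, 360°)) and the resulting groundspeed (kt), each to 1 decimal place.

Leg 1: desired track 297.5°; wind correction +3.1° → command heading 300.6°, groundspeed 269.1 kt
Leg 2: desired track 319.8°; wind correction +6.4° → command heading 326.2°, groundspeed 260.3 kt
Leg 3: desired track 41.2°; wind correction +8.3° → command heading 49.5°, groundspeed 208.3 kt
Leg 4: desired track 304.3°; wind correction +4.2° → command heading 308.5°, groundspeed 267.0 kt

Leg 1: heading=300.6°, groundspeed=269.1 kt
Leg 2: heading=326.2°, groundspeed=260.3 kt
Leg 3: heading=49.5°, groundspeed=208.3 kt
Leg 4: heading=308.5°, groundspeed=267.0 kt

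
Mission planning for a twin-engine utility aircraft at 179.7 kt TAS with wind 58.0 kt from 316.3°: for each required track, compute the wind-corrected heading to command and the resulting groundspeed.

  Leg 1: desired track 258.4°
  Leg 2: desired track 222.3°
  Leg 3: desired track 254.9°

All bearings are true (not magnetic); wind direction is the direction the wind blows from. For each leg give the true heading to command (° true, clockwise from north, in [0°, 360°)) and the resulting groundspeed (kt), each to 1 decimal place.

Leg 1: desired track 258.4°; wind correction +15.9° → command heading 274.3°, groundspeed 142.0 kt
Leg 2: desired track 222.3°; wind correction +18.8° → command heading 241.1°, groundspeed 174.2 kt
Leg 3: desired track 254.9°; wind correction +16.5° → command heading 271.4°, groundspeed 144.6 kt

Leg 1: heading=274.3°, groundspeed=142.0 kt
Leg 2: heading=241.1°, groundspeed=174.2 kt
Leg 3: heading=271.4°, groundspeed=144.6 kt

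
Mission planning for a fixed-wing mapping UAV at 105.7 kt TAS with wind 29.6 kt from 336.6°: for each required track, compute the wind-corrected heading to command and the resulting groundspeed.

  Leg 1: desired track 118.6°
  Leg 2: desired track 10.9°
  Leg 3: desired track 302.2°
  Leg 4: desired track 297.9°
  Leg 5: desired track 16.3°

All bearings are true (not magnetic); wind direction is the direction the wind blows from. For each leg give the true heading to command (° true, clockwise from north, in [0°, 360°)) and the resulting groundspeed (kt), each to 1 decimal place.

Leg 1: desired track 118.6°; wind correction -9.9° → command heading 108.7°, groundspeed 127.4 kt
Leg 2: desired track 10.9°; wind correction -9.1° → command heading 1.8°, groundspeed 79.9 kt
Leg 3: desired track 302.2°; wind correction +9.1° → command heading 311.3°, groundspeed 79.9 kt
Leg 4: desired track 297.9°; wind correction +10.1° → command heading 308.0°, groundspeed 81.0 kt
Leg 5: desired track 16.3°; wind correction -10.3° → command heading 6.0°, groundspeed 81.2 kt

Leg 1: heading=108.7°, groundspeed=127.4 kt
Leg 2: heading=1.8°, groundspeed=79.9 kt
Leg 3: heading=311.3°, groundspeed=79.9 kt
Leg 4: heading=308.0°, groundspeed=81.0 kt
Leg 5: heading=6.0°, groundspeed=81.2 kt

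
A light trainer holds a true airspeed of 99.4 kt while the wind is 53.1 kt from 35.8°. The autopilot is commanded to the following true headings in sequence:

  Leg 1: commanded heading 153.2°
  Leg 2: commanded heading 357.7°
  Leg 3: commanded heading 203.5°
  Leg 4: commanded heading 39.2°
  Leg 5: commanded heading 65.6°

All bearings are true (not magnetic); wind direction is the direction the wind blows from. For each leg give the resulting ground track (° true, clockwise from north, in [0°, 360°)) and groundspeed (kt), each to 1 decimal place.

Leg 1: track=174.0°, groundspeed=132.5 kt
Leg 2: track=328.1°, groundspeed=66.3 kt
Leg 3: track=207.8°, groundspeed=151.7 kt
Leg 4: track=43.1°, groundspeed=46.5 kt
Leg 5: track=91.9°, groundspeed=59.5 kt

Leg 1: heading 153.2°; drift +20.8° → track 174.0°, groundspeed 132.5 kt
Leg 2: heading 357.7°; drift -29.6° → track 328.1°, groundspeed 66.3 kt
Leg 3: heading 203.5°; drift +4.3° → track 207.8°, groundspeed 151.7 kt
Leg 4: heading 39.2°; drift +3.9° → track 43.1°, groundspeed 46.5 kt
Leg 5: heading 65.6°; drift +26.3° → track 91.9°, groundspeed 59.5 kt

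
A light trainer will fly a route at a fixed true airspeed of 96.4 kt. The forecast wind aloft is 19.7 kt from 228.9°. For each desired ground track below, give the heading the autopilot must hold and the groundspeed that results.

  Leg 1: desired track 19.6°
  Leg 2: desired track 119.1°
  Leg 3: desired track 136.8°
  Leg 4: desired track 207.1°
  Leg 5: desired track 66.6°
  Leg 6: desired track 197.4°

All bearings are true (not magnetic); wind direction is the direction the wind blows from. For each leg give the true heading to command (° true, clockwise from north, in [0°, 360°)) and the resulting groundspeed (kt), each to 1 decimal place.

Leg 1: desired track 19.6°; wind correction -5.7° → command heading 13.9°, groundspeed 113.1 kt
Leg 2: desired track 119.1°; wind correction +11.1° → command heading 130.2°, groundspeed 101.3 kt
Leg 3: desired track 136.8°; wind correction +11.8° → command heading 148.6°, groundspeed 95.1 kt
Leg 4: desired track 207.1°; wind correction +4.4° → command heading 211.5°, groundspeed 77.8 kt
Leg 5: desired track 66.6°; wind correction +3.6° → command heading 70.2°, groundspeed 115.0 kt
Leg 6: desired track 197.4°; wind correction +6.1° → command heading 203.5°, groundspeed 79.1 kt

Leg 1: heading=13.9°, groundspeed=113.1 kt
Leg 2: heading=130.2°, groundspeed=101.3 kt
Leg 3: heading=148.6°, groundspeed=95.1 kt
Leg 4: heading=211.5°, groundspeed=77.8 kt
Leg 5: heading=70.2°, groundspeed=115.0 kt
Leg 6: heading=203.5°, groundspeed=79.1 kt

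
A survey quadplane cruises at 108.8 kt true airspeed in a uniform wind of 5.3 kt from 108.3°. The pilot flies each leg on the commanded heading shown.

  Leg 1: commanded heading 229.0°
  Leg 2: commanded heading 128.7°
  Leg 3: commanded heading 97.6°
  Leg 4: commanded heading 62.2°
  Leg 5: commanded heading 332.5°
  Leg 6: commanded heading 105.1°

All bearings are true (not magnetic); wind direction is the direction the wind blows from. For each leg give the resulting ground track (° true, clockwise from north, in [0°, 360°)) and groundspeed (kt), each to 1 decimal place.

Leg 1: heading 229.0°; drift +2.3° → track 231.3°, groundspeed 111.6 kt
Leg 2: heading 128.7°; drift +1.0° → track 129.7°, groundspeed 103.8 kt
Leg 3: heading 97.6°; drift -0.5° → track 97.1°, groundspeed 103.6 kt
Leg 4: heading 62.2°; drift -2.1° → track 60.1°, groundspeed 105.2 kt
Leg 5: heading 332.5°; drift -1.9° → track 330.6°, groundspeed 112.7 kt
Leg 6: heading 105.1°; drift -0.2° → track 104.9°, groundspeed 103.5 kt

Leg 1: track=231.3°, groundspeed=111.6 kt
Leg 2: track=129.7°, groundspeed=103.8 kt
Leg 3: track=97.1°, groundspeed=103.6 kt
Leg 4: track=60.1°, groundspeed=105.2 kt
Leg 5: track=330.6°, groundspeed=112.7 kt
Leg 6: track=104.9°, groundspeed=103.5 kt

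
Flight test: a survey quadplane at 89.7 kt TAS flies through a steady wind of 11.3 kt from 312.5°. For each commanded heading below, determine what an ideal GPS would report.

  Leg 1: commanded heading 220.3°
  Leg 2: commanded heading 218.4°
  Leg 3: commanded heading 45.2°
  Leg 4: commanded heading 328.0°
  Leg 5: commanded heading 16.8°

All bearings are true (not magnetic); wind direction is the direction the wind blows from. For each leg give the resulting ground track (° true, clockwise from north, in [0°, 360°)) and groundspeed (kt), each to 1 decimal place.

Leg 1: heading 220.3°; drift -7.1° → track 213.2°, groundspeed 90.8 kt
Leg 2: heading 218.4°; drift -7.1° → track 211.3°, groundspeed 91.2 kt
Leg 3: heading 45.2°; drift +7.1° → track 52.3°, groundspeed 90.9 kt
Leg 4: heading 328.0°; drift +2.2° → track 330.2°, groundspeed 78.9 kt
Leg 5: heading 16.8°; drift +6.8° → track 23.6°, groundspeed 85.4 kt

Leg 1: track=213.2°, groundspeed=90.8 kt
Leg 2: track=211.3°, groundspeed=91.2 kt
Leg 3: track=52.3°, groundspeed=90.9 kt
Leg 4: track=330.2°, groundspeed=78.9 kt
Leg 5: track=23.6°, groundspeed=85.4 kt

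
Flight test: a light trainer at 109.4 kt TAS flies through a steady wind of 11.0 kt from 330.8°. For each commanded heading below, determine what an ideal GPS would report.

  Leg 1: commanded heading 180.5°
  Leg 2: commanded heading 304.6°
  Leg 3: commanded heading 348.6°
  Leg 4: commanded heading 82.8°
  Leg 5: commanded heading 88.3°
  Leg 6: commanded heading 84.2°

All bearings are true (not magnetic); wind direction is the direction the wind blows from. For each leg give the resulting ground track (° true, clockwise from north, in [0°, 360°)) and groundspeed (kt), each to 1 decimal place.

Leg 1: heading 180.5°; drift -2.6° → track 177.9°, groundspeed 119.1 kt
Leg 2: heading 304.6°; drift -2.8° → track 301.8°, groundspeed 99.6 kt
Leg 3: heading 348.6°; drift +1.9° → track 350.5°, groundspeed 99.0 kt
Leg 4: heading 82.8°; drift +5.1° → track 87.9°, groundspeed 114.0 kt
Leg 5: heading 88.3°; drift +4.9° → track 93.2°, groundspeed 114.9 kt
Leg 6: heading 84.2°; drift +5.1° → track 89.3°, groundspeed 114.2 kt

Leg 1: track=177.9°, groundspeed=119.1 kt
Leg 2: track=301.8°, groundspeed=99.6 kt
Leg 3: track=350.5°, groundspeed=99.0 kt
Leg 4: track=87.9°, groundspeed=114.0 kt
Leg 5: track=93.2°, groundspeed=114.9 kt
Leg 6: track=89.3°, groundspeed=114.2 kt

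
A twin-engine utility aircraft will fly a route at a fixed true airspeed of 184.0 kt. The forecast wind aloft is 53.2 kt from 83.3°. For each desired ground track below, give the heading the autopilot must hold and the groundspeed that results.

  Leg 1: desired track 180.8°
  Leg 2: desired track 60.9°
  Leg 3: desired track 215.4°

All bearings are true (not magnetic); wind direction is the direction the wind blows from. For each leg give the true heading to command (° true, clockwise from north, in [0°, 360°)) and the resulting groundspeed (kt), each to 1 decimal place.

Leg 1: desired track 180.8°; wind correction -16.7° → command heading 164.1°, groundspeed 183.2 kt
Leg 2: desired track 60.9°; wind correction +6.3° → command heading 67.2°, groundspeed 133.7 kt
Leg 3: desired track 215.4°; wind correction -12.4° → command heading 203.0°, groundspeed 215.4 kt

Leg 1: heading=164.1°, groundspeed=183.2 kt
Leg 2: heading=67.2°, groundspeed=133.7 kt
Leg 3: heading=203.0°, groundspeed=215.4 kt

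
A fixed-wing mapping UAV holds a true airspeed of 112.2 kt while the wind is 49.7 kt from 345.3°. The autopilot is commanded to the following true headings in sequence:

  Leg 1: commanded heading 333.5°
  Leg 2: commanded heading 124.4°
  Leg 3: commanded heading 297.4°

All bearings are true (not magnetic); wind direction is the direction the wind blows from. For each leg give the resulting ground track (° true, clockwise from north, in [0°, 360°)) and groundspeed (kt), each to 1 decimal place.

Leg 1: track=324.4°, groundspeed=64.4 kt
Leg 2: track=136.7°, groundspeed=153.3 kt
Leg 3: track=272.3°, groundspeed=87.1 kt

Leg 1: heading 333.5°; drift -9.1° → track 324.4°, groundspeed 64.4 kt
Leg 2: heading 124.4°; drift +12.3° → track 136.7°, groundspeed 153.3 kt
Leg 3: heading 297.4°; drift -25.1° → track 272.3°, groundspeed 87.1 kt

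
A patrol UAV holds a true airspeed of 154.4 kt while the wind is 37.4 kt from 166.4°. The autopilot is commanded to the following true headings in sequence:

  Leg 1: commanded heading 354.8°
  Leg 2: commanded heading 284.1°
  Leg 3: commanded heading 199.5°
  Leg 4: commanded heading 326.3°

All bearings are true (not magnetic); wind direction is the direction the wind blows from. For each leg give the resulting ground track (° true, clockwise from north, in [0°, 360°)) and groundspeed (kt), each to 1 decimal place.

Leg 1: heading 354.8°; drift -1.6° → track 353.2°, groundspeed 191.5 kt
Leg 2: heading 284.1°; drift +10.9° → track 295.0°, groundspeed 174.9 kt
Leg 3: heading 199.5°; drift +9.4° → track 208.9°, groundspeed 124.8 kt
Leg 4: heading 326.3°; drift +3.9° → track 330.2°, groundspeed 190.0 kt

Leg 1: track=353.2°, groundspeed=191.5 kt
Leg 2: track=295.0°, groundspeed=174.9 kt
Leg 3: track=208.9°, groundspeed=124.8 kt
Leg 4: track=330.2°, groundspeed=190.0 kt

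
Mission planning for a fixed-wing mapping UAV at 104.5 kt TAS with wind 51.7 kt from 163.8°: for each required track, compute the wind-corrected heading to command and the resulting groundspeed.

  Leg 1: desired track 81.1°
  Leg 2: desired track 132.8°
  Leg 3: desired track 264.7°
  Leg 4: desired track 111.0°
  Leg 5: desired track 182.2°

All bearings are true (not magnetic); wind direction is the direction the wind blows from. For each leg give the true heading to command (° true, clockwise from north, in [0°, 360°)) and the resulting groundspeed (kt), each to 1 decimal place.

Leg 1: desired track 81.1°; wind correction +29.4° → command heading 110.5°, groundspeed 84.5 kt
Leg 2: desired track 132.8°; wind correction +14.8° → command heading 147.6°, groundspeed 56.7 kt
Leg 3: desired track 264.7°; wind correction -29.1° → command heading 235.6°, groundspeed 101.1 kt
Leg 4: desired track 111.0°; wind correction +23.2° → command heading 134.2°, groundspeed 64.8 kt
Leg 5: desired track 182.2°; wind correction -9.0° → command heading 173.2°, groundspeed 54.2 kt

Leg 1: heading=110.5°, groundspeed=84.5 kt
Leg 2: heading=147.6°, groundspeed=56.7 kt
Leg 3: heading=235.6°, groundspeed=101.1 kt
Leg 4: heading=134.2°, groundspeed=64.8 kt
Leg 5: heading=173.2°, groundspeed=54.2 kt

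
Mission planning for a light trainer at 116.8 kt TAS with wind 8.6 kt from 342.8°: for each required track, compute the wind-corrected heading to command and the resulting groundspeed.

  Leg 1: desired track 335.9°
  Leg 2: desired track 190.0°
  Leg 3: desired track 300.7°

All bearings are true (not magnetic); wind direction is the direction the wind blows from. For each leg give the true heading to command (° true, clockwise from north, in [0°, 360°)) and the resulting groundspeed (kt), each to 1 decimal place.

Leg 1: desired track 335.9°; wind correction +0.5° → command heading 336.4°, groundspeed 108.3 kt
Leg 2: desired track 190.0°; wind correction +1.9° → command heading 191.9°, groundspeed 124.4 kt
Leg 3: desired track 300.7°; wind correction +2.8° → command heading 303.5°, groundspeed 110.3 kt

Leg 1: heading=336.4°, groundspeed=108.3 kt
Leg 2: heading=191.9°, groundspeed=124.4 kt
Leg 3: heading=303.5°, groundspeed=110.3 kt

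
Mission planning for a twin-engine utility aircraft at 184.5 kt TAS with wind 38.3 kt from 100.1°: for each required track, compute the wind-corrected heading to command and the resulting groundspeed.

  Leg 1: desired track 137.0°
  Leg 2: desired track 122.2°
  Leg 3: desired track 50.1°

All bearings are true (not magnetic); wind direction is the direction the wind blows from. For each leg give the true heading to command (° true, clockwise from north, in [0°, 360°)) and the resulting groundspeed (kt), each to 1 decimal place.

Leg 1: heading=129.8°, groundspeed=152.4 kt
Leg 2: heading=117.7°, groundspeed=148.5 kt
Leg 3: heading=59.3°, groundspeed=157.5 kt

Leg 1: desired track 137.0°; wind correction -7.2° → command heading 129.8°, groundspeed 152.4 kt
Leg 2: desired track 122.2°; wind correction -4.5° → command heading 117.7°, groundspeed 148.5 kt
Leg 3: desired track 50.1°; wind correction +9.2° → command heading 59.3°, groundspeed 157.5 kt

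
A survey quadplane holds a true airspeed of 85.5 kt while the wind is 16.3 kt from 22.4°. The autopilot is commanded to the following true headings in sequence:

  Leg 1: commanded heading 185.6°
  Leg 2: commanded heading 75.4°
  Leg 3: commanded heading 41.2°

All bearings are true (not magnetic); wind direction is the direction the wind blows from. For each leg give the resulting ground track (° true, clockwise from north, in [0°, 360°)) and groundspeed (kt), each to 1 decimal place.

Leg 1: heading 185.6°; drift +2.7° → track 188.3°, groundspeed 101.2 kt
Leg 2: heading 75.4°; drift +9.8° → track 85.2°, groundspeed 76.8 kt
Leg 3: heading 41.2°; drift +4.3° → track 45.5°, groundspeed 70.3 kt

Leg 1: track=188.3°, groundspeed=101.2 kt
Leg 2: track=85.2°, groundspeed=76.8 kt
Leg 3: track=45.5°, groundspeed=70.3 kt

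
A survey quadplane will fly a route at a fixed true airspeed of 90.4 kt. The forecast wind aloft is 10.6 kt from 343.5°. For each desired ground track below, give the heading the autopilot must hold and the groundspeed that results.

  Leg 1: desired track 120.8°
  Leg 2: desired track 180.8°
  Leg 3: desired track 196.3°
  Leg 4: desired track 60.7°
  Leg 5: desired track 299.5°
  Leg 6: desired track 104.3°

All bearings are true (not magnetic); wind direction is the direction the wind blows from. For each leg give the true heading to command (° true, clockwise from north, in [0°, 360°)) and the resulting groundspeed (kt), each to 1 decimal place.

Leg 1: heading=116.2°, groundspeed=97.9 kt
Leg 2: heading=182.8°, groundspeed=100.5 kt
Leg 3: heading=199.9°, groundspeed=99.1 kt
Leg 4: heading=54.1°, groundspeed=87.5 kt
Leg 5: heading=304.2°, groundspeed=82.5 kt
Leg 6: heading=98.5°, groundspeed=95.4 kt

Leg 1: desired track 120.8°; wind correction -4.6° → command heading 116.2°, groundspeed 97.9 kt
Leg 2: desired track 180.8°; wind correction +2.0° → command heading 182.8°, groundspeed 100.5 kt
Leg 3: desired track 196.3°; wind correction +3.6° → command heading 199.9°, groundspeed 99.1 kt
Leg 4: desired track 60.7°; wind correction -6.6° → command heading 54.1°, groundspeed 87.5 kt
Leg 5: desired track 299.5°; wind correction +4.7° → command heading 304.2°, groundspeed 82.5 kt
Leg 6: desired track 104.3°; wind correction -5.8° → command heading 98.5°, groundspeed 95.4 kt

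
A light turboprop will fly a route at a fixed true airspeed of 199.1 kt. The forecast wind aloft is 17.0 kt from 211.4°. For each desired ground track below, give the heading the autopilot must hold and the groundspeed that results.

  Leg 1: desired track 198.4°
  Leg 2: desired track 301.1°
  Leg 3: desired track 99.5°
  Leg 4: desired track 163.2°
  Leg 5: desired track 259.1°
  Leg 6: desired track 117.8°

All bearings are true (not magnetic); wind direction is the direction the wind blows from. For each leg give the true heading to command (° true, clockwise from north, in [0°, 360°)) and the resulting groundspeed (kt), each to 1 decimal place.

Leg 1: desired track 198.4°; wind correction +1.1° → command heading 199.5°, groundspeed 182.5 kt
Leg 2: desired track 301.1°; wind correction -4.9° → command heading 296.2°, groundspeed 198.3 kt
Leg 3: desired track 99.5°; wind correction +4.5° → command heading 104.0°, groundspeed 204.8 kt
Leg 4: desired track 163.2°; wind correction +3.6° → command heading 166.8°, groundspeed 187.4 kt
Leg 5: desired track 259.1°; wind correction -3.6° → command heading 255.5°, groundspeed 187.3 kt
Leg 6: desired track 117.8°; wind correction +4.9° → command heading 122.7°, groundspeed 199.4 kt

Leg 1: heading=199.5°, groundspeed=182.5 kt
Leg 2: heading=296.2°, groundspeed=198.3 kt
Leg 3: heading=104.0°, groundspeed=204.8 kt
Leg 4: heading=166.8°, groundspeed=187.4 kt
Leg 5: heading=255.5°, groundspeed=187.3 kt
Leg 6: heading=122.7°, groundspeed=199.4 kt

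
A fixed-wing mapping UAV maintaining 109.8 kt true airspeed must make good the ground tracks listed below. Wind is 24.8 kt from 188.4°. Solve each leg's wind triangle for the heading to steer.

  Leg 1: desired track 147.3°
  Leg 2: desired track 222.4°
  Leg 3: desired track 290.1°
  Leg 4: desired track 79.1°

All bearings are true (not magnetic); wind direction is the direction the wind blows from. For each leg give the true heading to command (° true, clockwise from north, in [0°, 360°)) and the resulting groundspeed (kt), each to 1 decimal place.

Leg 1: heading=155.8°, groundspeed=89.9 kt
Leg 2: heading=215.1°, groundspeed=88.4 kt
Leg 3: heading=277.3°, groundspeed=112.1 kt
Leg 4: heading=91.4°, groundspeed=115.5 kt

Leg 1: desired track 147.3°; wind correction +8.5° → command heading 155.8°, groundspeed 89.9 kt
Leg 2: desired track 222.4°; wind correction -7.3° → command heading 215.1°, groundspeed 88.4 kt
Leg 3: desired track 290.1°; wind correction -12.8° → command heading 277.3°, groundspeed 112.1 kt
Leg 4: desired track 79.1°; wind correction +12.3° → command heading 91.4°, groundspeed 115.5 kt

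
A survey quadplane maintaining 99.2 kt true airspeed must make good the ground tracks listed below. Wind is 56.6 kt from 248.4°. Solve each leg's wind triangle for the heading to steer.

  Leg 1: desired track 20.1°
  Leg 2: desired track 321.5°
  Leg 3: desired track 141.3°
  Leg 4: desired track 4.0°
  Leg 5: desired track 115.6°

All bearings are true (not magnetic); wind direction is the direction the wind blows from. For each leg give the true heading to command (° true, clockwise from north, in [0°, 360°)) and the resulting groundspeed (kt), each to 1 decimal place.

Leg 1: desired track 20.1°; wind correction -25.2° → command heading 354.9°, groundspeed 127.4 kt
Leg 2: desired track 321.5°; wind correction -33.1° → command heading 288.4°, groundspeed 66.7 kt
Leg 3: desired track 141.3°; wind correction +33.0° → command heading 174.3°, groundspeed 99.8 kt
Leg 4: desired track 4.0°; wind correction -31.0° → command heading 333.0°, groundspeed 109.5 kt
Leg 5: desired track 115.6°; wind correction +24.7° → command heading 140.3°, groundspeed 128.5 kt

Leg 1: heading=354.9°, groundspeed=127.4 kt
Leg 2: heading=288.4°, groundspeed=66.7 kt
Leg 3: heading=174.3°, groundspeed=99.8 kt
Leg 4: heading=333.0°, groundspeed=109.5 kt
Leg 5: heading=140.3°, groundspeed=128.5 kt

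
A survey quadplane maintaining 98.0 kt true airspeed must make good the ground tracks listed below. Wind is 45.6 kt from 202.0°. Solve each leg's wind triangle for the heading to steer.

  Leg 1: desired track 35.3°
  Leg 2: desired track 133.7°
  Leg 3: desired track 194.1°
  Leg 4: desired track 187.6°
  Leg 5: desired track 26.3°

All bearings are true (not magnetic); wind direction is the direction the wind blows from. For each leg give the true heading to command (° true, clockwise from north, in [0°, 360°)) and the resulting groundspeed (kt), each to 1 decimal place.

Leg 1: desired track 35.3°; wind correction +6.1° → command heading 41.4°, groundspeed 141.8 kt
Leg 2: desired track 133.7°; wind correction +25.6° → command heading 159.3°, groundspeed 71.5 kt
Leg 3: desired track 194.1°; wind correction +3.7° → command heading 197.8°, groundspeed 52.6 kt
Leg 4: desired track 187.6°; wind correction +6.6° → command heading 194.2°, groundspeed 53.2 kt
Leg 5: desired track 26.3°; wind correction +2.0° → command heading 28.3°, groundspeed 143.4 kt

Leg 1: heading=41.4°, groundspeed=141.8 kt
Leg 2: heading=159.3°, groundspeed=71.5 kt
Leg 3: heading=197.8°, groundspeed=52.6 kt
Leg 4: heading=194.2°, groundspeed=53.2 kt
Leg 5: heading=28.3°, groundspeed=143.4 kt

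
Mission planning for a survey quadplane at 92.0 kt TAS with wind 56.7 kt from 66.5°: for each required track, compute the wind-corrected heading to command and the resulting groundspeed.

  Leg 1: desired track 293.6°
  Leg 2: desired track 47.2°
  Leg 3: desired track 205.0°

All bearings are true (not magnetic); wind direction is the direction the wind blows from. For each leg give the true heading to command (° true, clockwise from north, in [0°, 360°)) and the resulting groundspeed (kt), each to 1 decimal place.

Leg 1: heading=320.4°, groundspeed=120.7 kt
Leg 2: heading=59.0°, groundspeed=36.6 kt
Leg 3: heading=180.9°, groundspeed=126.4 kt

Leg 1: desired track 293.6°; wind correction +26.8° → command heading 320.4°, groundspeed 120.7 kt
Leg 2: desired track 47.2°; wind correction +11.8° → command heading 59.0°, groundspeed 36.6 kt
Leg 3: desired track 205.0°; wind correction -24.1° → command heading 180.9°, groundspeed 126.4 kt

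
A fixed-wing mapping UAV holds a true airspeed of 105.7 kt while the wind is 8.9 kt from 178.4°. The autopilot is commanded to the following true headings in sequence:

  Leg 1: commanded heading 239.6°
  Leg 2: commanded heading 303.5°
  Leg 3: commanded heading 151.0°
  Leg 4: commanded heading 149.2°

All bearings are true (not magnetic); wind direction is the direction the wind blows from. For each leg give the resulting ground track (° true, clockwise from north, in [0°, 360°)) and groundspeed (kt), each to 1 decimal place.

Leg 1: track=244.0°, groundspeed=101.7 kt
Leg 2: track=307.3°, groundspeed=111.1 kt
Leg 3: track=148.6°, groundspeed=97.9 kt
Leg 4: track=146.7°, groundspeed=98.0 kt

Leg 1: heading 239.6°; drift +4.4° → track 244.0°, groundspeed 101.7 kt
Leg 2: heading 303.5°; drift +3.8° → track 307.3°, groundspeed 111.1 kt
Leg 3: heading 151.0°; drift -2.4° → track 148.6°, groundspeed 97.9 kt
Leg 4: heading 149.2°; drift -2.5° → track 146.7°, groundspeed 98.0 kt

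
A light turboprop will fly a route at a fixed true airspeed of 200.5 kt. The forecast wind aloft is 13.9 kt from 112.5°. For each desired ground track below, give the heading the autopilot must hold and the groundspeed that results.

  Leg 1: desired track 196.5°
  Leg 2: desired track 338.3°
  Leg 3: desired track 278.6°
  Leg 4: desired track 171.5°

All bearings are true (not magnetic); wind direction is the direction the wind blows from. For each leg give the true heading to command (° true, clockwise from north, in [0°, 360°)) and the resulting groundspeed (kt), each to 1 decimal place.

Leg 1: desired track 196.5°; wind correction -4.0° → command heading 192.5°, groundspeed 198.6 kt
Leg 2: desired track 338.3°; wind correction +2.8° → command heading 341.1°, groundspeed 209.9 kt
Leg 3: desired track 278.6°; wind correction -1.0° → command heading 277.6°, groundspeed 214.0 kt
Leg 4: desired track 171.5°; wind correction -3.4° → command heading 168.1°, groundspeed 193.0 kt

Leg 1: heading=192.5°, groundspeed=198.6 kt
Leg 2: heading=341.1°, groundspeed=209.9 kt
Leg 3: heading=277.6°, groundspeed=214.0 kt
Leg 4: heading=168.1°, groundspeed=193.0 kt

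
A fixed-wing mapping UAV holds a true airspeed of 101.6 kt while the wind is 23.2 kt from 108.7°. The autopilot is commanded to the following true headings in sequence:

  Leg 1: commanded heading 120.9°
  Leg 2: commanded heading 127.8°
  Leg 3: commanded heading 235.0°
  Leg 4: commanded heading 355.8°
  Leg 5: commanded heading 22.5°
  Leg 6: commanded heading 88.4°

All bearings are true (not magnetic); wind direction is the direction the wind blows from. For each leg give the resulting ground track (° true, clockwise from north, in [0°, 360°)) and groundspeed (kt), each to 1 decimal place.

Leg 1: heading 120.9°; drift +3.6° → track 124.5°, groundspeed 79.1 kt
Leg 2: heading 127.8°; drift +5.4° → track 133.2°, groundspeed 80.0 kt
Leg 3: heading 235.0°; drift +9.2° → track 244.2°, groundspeed 116.8 kt
Leg 4: heading 355.8°; drift -10.9° → track 344.9°, groundspeed 112.7 kt
Leg 5: heading 22.5°; drift -13.0° → track 9.5°, groundspeed 102.7 kt
Leg 6: heading 88.4°; drift -5.8° → track 82.6°, groundspeed 80.2 kt

Leg 1: track=124.5°, groundspeed=79.1 kt
Leg 2: track=133.2°, groundspeed=80.0 kt
Leg 3: track=244.2°, groundspeed=116.8 kt
Leg 4: track=344.9°, groundspeed=112.7 kt
Leg 5: track=9.5°, groundspeed=102.7 kt
Leg 6: track=82.6°, groundspeed=80.2 kt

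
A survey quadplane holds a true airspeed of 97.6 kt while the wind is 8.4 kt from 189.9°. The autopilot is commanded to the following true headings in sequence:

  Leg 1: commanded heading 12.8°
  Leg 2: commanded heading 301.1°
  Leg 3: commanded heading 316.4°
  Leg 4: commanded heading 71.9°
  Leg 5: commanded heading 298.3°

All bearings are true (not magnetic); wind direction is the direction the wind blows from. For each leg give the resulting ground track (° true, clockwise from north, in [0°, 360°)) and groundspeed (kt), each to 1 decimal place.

Leg 1: track=12.6°, groundspeed=106.0 kt
Leg 2: track=305.5°, groundspeed=100.9 kt
Leg 3: track=320.2°, groundspeed=102.8 kt
Leg 4: track=67.7°, groundspeed=101.8 kt
Leg 5: track=302.8°, groundspeed=100.6 kt

Leg 1: heading 12.8°; drift -0.2° → track 12.6°, groundspeed 106.0 kt
Leg 2: heading 301.1°; drift +4.4° → track 305.5°, groundspeed 100.9 kt
Leg 3: heading 316.4°; drift +3.8° → track 320.2°, groundspeed 102.8 kt
Leg 4: heading 71.9°; drift -4.2° → track 67.7°, groundspeed 101.8 kt
Leg 5: heading 298.3°; drift +4.5° → track 302.8°, groundspeed 100.6 kt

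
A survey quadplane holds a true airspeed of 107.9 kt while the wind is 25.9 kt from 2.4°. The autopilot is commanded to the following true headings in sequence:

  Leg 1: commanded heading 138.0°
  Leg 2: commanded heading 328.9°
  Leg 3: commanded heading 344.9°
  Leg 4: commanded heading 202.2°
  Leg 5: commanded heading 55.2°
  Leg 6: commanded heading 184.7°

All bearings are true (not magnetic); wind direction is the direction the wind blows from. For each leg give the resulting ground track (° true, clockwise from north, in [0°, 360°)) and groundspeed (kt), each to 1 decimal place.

Leg 1: track=146.2°, groundspeed=127.7 kt
Leg 2: track=319.5°, groundspeed=87.5 kt
Leg 3: track=339.6°, groundspeed=83.6 kt
Leg 4: track=198.4°, groundspeed=132.6 kt
Leg 5: track=67.8°, groundspeed=94.5 kt
Leg 6: track=184.3°, groundspeed=133.8 kt

Leg 1: heading 138.0°; drift +8.2° → track 146.2°, groundspeed 127.7 kt
Leg 2: heading 328.9°; drift -9.4° → track 319.5°, groundspeed 87.5 kt
Leg 3: heading 344.9°; drift -5.3° → track 339.6°, groundspeed 83.6 kt
Leg 4: heading 202.2°; drift -3.8° → track 198.4°, groundspeed 132.6 kt
Leg 5: heading 55.2°; drift +12.6° → track 67.8°, groundspeed 94.5 kt
Leg 6: heading 184.7°; drift -0.4° → track 184.3°, groundspeed 133.8 kt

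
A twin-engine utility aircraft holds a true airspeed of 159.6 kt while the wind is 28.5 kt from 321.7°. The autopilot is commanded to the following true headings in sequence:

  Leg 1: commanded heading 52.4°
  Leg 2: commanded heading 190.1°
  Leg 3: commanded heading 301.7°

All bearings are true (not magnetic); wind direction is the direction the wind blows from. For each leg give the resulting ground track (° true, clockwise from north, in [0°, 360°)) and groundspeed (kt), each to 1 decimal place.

Leg 1: track=62.5°, groundspeed=162.5 kt
Leg 2: track=183.3°, groundspeed=179.8 kt
Leg 3: track=297.5°, groundspeed=133.2 kt

Leg 1: heading 52.4°; drift +10.1° → track 62.5°, groundspeed 162.5 kt
Leg 2: heading 190.1°; drift -6.8° → track 183.3°, groundspeed 179.8 kt
Leg 3: heading 301.7°; drift -4.2° → track 297.5°, groundspeed 133.2 kt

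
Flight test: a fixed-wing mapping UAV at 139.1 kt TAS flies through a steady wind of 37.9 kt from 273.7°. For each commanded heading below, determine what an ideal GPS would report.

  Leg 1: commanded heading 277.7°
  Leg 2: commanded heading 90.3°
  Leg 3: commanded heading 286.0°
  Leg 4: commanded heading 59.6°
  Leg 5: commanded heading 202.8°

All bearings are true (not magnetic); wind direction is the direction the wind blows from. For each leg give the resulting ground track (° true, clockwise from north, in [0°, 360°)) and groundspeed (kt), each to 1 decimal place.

Leg 1: heading 277.7°; drift +1.5° → track 279.2°, groundspeed 101.3 kt
Leg 2: heading 90.3°; drift +0.7° → track 91.0°, groundspeed 176.9 kt
Leg 3: heading 286.0°; drift +4.5° → track 290.5°, groundspeed 102.4 kt
Leg 4: heading 59.6°; drift +7.1° → track 66.7°, groundspeed 171.8 kt
Leg 5: heading 202.8°; drift -15.8° → track 187.0°, groundspeed 131.7 kt

Leg 1: track=279.2°, groundspeed=101.3 kt
Leg 2: track=91.0°, groundspeed=176.9 kt
Leg 3: track=290.5°, groundspeed=102.4 kt
Leg 4: track=66.7°, groundspeed=171.8 kt
Leg 5: track=187.0°, groundspeed=131.7 kt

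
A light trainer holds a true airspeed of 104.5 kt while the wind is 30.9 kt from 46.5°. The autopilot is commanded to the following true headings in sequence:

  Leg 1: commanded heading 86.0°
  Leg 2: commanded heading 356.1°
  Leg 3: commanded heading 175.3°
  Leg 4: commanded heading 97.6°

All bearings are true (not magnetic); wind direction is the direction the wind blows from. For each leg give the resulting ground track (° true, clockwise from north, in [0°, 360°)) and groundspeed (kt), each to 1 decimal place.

Leg 1: track=99.7°, groundspeed=83.0 kt
Leg 2: track=340.4°, groundspeed=88.1 kt
Leg 3: track=186.3°, groundspeed=126.2 kt
Leg 4: track=113.4°, groundspeed=88.4 kt

Leg 1: heading 86.0°; drift +13.7° → track 99.7°, groundspeed 83.0 kt
Leg 2: heading 356.1°; drift -15.7° → track 340.4°, groundspeed 88.1 kt
Leg 3: heading 175.3°; drift +11.0° → track 186.3°, groundspeed 126.2 kt
Leg 4: heading 97.6°; drift +15.8° → track 113.4°, groundspeed 88.4 kt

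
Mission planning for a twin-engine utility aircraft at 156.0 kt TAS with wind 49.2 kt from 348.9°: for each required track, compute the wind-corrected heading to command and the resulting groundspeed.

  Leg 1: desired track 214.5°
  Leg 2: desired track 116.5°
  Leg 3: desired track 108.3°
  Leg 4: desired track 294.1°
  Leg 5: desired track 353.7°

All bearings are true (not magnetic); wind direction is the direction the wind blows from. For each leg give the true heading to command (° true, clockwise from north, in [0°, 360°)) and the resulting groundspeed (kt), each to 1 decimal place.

Leg 1: desired track 214.5°; wind correction +13.0° → command heading 227.5°, groundspeed 186.4 kt
Leg 2: desired track 116.5°; wind correction -14.5° → command heading 102.0°, groundspeed 181.1 kt
Leg 3: desired track 108.3°; wind correction -15.9° → command heading 92.4°, groundspeed 174.1 kt
Leg 4: desired track 294.1°; wind correction +14.9° → command heading 309.0°, groundspeed 122.4 kt
Leg 5: desired track 353.7°; wind correction -1.5° → command heading 352.2°, groundspeed 106.9 kt

Leg 1: heading=227.5°, groundspeed=186.4 kt
Leg 2: heading=102.0°, groundspeed=181.1 kt
Leg 3: heading=92.4°, groundspeed=174.1 kt
Leg 4: heading=309.0°, groundspeed=122.4 kt
Leg 5: heading=352.2°, groundspeed=106.9 kt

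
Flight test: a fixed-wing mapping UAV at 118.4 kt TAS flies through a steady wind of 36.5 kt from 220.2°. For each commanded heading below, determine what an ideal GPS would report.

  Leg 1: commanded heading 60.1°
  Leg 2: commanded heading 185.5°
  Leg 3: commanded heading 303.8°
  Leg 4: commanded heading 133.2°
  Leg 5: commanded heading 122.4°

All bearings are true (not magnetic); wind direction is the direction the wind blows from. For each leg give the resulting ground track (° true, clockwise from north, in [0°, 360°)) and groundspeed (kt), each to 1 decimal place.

Leg 1: track=55.4°, groundspeed=153.2 kt
Leg 2: track=172.3°, groundspeed=90.8 kt
Leg 3: track=321.4°, groundspeed=119.9 kt
Leg 4: track=115.8°, groundspeed=122.1 kt
Leg 5: track=106.1°, groundspeed=128.5 kt

Leg 1: heading 60.1°; drift -4.7° → track 55.4°, groundspeed 153.2 kt
Leg 2: heading 185.5°; drift -13.2° → track 172.3°, groundspeed 90.8 kt
Leg 3: heading 303.8°; drift +17.6° → track 321.4°, groundspeed 119.9 kt
Leg 4: heading 133.2°; drift -17.4° → track 115.8°, groundspeed 122.1 kt
Leg 5: heading 122.4°; drift -16.3° → track 106.1°, groundspeed 128.5 kt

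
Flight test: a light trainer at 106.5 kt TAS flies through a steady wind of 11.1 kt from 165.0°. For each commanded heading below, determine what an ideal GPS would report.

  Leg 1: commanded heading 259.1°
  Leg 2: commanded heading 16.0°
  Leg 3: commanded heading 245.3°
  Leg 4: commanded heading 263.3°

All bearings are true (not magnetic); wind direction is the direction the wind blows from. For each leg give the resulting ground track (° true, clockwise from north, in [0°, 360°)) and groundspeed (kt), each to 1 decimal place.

Leg 1: heading 259.1°; drift +5.9° → track 265.0°, groundspeed 107.9 kt
Leg 2: heading 16.0°; drift -2.8° → track 13.2°, groundspeed 116.2 kt
Leg 3: heading 245.3°; drift +6.0° → track 251.3°, groundspeed 105.2 kt
Leg 4: heading 263.3°; drift +5.8° → track 269.1°, groundspeed 108.7 kt

Leg 1: track=265.0°, groundspeed=107.9 kt
Leg 2: track=13.2°, groundspeed=116.2 kt
Leg 3: track=251.3°, groundspeed=105.2 kt
Leg 4: track=269.1°, groundspeed=108.7 kt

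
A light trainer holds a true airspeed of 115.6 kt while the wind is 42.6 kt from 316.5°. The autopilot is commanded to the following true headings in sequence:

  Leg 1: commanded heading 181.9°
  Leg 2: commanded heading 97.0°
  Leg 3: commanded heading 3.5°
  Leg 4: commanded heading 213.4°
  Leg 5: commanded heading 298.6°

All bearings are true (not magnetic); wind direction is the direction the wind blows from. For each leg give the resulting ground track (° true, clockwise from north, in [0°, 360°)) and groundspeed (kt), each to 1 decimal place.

Leg 1: track=170.1°, groundspeed=148.6 kt
Leg 2: track=107.3°, groundspeed=150.9 kt
Leg 3: track=23.3°, groundspeed=92.0 kt
Leg 4: track=195.1°, groundspeed=131.9 kt
Leg 5: track=288.7°, groundspeed=76.2 kt

Leg 1: heading 181.9°; drift -11.8° → track 170.1°, groundspeed 148.6 kt
Leg 2: heading 97.0°; drift +10.3° → track 107.3°, groundspeed 150.9 kt
Leg 3: heading 3.5°; drift +19.8° → track 23.3°, groundspeed 92.0 kt
Leg 4: heading 213.4°; drift -18.3° → track 195.1°, groundspeed 131.9 kt
Leg 5: heading 298.6°; drift -9.9° → track 288.7°, groundspeed 76.2 kt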